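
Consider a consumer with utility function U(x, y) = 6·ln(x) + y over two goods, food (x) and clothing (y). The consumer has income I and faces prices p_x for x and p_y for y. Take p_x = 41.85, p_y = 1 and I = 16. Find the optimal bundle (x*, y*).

x* = 0.1434, y* = 10

At the given prices: x* = 6·1/41.85 = 0.1434, and y* = 10.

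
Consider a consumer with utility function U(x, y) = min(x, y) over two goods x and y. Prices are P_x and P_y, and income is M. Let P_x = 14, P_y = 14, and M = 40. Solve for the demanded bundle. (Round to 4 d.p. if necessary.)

x* = 1.4286, y* = 1.4286

Leontief preferences: the optimum is at the kink where x/1 = y/1, i.e. y = x.
Budget: P_x·x + P_y·x = M, so (P_x + P_y)·x = M.
Demand: x*(P_x,P_y,M) = M/(P_x + P_y), y* = M/(P_x + P_y).
Here 14 + 14 = 28, giving x* = 1.4286 and y* = 1.4286.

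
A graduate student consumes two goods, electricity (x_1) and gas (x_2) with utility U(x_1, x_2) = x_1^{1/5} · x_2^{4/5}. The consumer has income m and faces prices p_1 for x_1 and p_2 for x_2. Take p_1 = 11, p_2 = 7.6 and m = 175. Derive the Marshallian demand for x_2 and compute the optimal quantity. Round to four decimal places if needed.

The MRS is (1/4)·x_2/x_1. Set MRS = p_1/p_2.
So 0.2·p_2·x_2 = 0.8·p_1·x_1; combined with the budget, a share 0.2 of income goes to x_1.
Demand: x_1*(p_1,p_2,m) = 0.2·m/p_1 and x_2* = 0.8·m/p_2.
At p_1=11, p_2=7.6, m=175: x_2* = 0.8·175/7.6 = 18.4211.

x_2* = 18.4211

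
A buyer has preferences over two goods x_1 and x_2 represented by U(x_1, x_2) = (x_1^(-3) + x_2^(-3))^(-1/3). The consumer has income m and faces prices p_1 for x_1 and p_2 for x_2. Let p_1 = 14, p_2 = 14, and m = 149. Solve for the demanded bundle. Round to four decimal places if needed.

With the ratio pinned down, the budget gives x_1* = m/(p_1 + p_2·(x_2/x_1)) and x_2* = (x_2/x_1)·x_1*.
Numerically x_2/x_1 = 1, so x_1* = 149/(14 + 14·1) = 5.3214 and x_2* = 1·5.3214 = 5.3214.

x_1* = 5.3214, x_2* = 5.3214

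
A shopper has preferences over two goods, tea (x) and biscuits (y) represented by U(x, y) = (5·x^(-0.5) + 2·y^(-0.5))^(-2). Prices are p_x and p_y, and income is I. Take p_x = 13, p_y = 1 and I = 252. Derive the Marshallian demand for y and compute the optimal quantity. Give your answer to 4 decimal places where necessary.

y* = 47.2689

MRS = MU_x/MU_y = (5/2)·(y/x)^(1.5). Set equal to p_x/p_y.
Solve for the ratio: y/x = [(2/5)·p_x/p_y]^(2/3).
With the ratio pinned down, the budget gives x* = I/(p_x + p_y·(y/x)) and y* = (y/x)·x*.
Numerically y/x = 3.001481, so x* = 252/(13 + 1·3.001481) = 15.7485 and y* = 3.001481·15.7485 = 47.2689.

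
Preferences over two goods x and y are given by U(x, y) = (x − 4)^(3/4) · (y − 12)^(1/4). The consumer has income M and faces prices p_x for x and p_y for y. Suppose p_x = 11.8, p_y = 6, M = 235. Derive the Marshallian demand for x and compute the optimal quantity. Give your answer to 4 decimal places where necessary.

This is Cobb-Douglas in (x−4, y−12): tangency gives 0.75·p_y·(y−12) = 0.25·p_x·(x−4).
After buying the subsistence bundle (4, 12), a share 0.75 of the remaining income goes to x: x* = 4 + 0.75·(M − 4p_x − 12p_y)/p_x.
Discretionary income = 235 − 4·11.8 − 12·6 = 115.8; x* = 4 + 0.75·115.8/11.8 = 11.3602.

x* = 11.3602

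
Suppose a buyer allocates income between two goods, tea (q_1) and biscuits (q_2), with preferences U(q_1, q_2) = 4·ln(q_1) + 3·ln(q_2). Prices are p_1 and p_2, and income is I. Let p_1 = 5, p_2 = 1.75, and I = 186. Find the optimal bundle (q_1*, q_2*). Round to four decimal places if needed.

At p_1=5, p_2=1.75, I=186: q_1* = 4/7·186/5 = 21.2571, q_2* = 45.551.

q_1* = 21.2571, q_2* = 45.551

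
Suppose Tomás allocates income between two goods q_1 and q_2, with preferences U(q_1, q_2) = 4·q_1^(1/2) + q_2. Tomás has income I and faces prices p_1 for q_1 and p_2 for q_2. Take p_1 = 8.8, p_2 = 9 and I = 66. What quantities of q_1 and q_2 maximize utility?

q_1* = 4.1839, q_2* = 3.2424

Utility is quasi-linear in q_2; the FOC for q_1 is 2/√q_1 = p_1/p_2.
Solve: √q_1 = 2·p_2/p_1, so q_1*(p_1,p_2) = (2·p_2/p_1)², and q_2* = (I − p_1·q_1*)/p_2.
Plugging in: q_1* = (2·9/8.8)² = 4.1839, q_2* = 3.2424.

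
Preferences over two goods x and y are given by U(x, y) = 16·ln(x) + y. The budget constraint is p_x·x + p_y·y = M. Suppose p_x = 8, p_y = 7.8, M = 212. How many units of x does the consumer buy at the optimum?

x* = 15.6

So x*(p_x,p_y) = 16·p_y/p_x, independent of income; and y* = (M − 16·p_y)/p_y.
At the given prices: x* = 16·7.8/8 = 15.6.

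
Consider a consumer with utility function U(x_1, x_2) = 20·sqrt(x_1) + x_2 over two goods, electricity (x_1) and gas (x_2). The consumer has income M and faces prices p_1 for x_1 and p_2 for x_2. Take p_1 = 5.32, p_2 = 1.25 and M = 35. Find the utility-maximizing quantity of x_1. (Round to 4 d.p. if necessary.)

Set MRS = p_1/p_2: 10·x_1^(−1/2) = p_1/p_2.
Solve: √x_1 = 10·p_2/p_1, so x_1*(p_1,p_2) = (10·p_2/p_1)², and x_2* = (M − p_1·x_1*)/p_2.
Plugging in: x_1* = (10·1.25/5.32)² = 5.5207.

x_1* = 5.5207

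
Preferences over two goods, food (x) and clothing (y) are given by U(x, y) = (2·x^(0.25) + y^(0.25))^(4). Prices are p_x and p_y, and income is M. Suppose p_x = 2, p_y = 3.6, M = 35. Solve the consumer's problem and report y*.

y* = 2.3916

Numerically y/x = 0.181244, so x* = 35/(2 + 3.6·0.181244) = 13.1952 and y* = 0.181244·13.1952 = 2.3916.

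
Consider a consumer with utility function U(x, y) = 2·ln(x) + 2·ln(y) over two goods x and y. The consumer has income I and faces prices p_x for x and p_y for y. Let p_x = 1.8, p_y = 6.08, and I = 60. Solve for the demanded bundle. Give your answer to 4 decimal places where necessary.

MU_x/MU_y = (2·y)/(2·x); tangency sets this equal to p_x/p_y.
So 2·p_y·y = 2·p_x·x; combined with the budget, a share 0.5 of income goes to x.
Demand: x*(p_x,p_y,I) = 0.5·I/p_x and y* = 0.5·I/p_y.
At p_x=1.8, p_y=6.08, I=60: x* = 0.5·60/1.8 = 16.6667, y* = 4.9342.

x* = 16.6667, y* = 4.9342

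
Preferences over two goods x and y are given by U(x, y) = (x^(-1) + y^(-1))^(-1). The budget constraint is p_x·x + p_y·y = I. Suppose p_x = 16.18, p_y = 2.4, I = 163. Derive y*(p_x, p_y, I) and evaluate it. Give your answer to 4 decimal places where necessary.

Substitute y = (y/x)·x into the budget: x* = I/(p_x + p_y·(y/x)).
Numerically y/x = 2.596472, so x* = 163/(16.18 + 2.4·2.596472) = 7.273 and y* = 2.596472·7.273 = 18.8842.

y* = 18.8842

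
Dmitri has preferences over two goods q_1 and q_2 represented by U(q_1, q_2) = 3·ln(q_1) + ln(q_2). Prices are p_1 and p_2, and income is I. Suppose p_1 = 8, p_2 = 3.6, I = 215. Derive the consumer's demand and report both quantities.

The MRS is 3·q_2/q_1. Set MRS = p_1/p_2.
So 3·p_2·q_2 = p_1·q_1; combined with the budget, a share 0.75 of income goes to q_1.
Demand: q_1*(p_1,p_2,I) = 0.75·I/p_1 and q_2* = 0.25·I/p_2.
At p_1=8, p_2=3.6, I=215: q_1* = 0.75·215/8 = 20.1562, q_2* = 14.9306.

q_1* = 20.1562, q_2* = 14.9306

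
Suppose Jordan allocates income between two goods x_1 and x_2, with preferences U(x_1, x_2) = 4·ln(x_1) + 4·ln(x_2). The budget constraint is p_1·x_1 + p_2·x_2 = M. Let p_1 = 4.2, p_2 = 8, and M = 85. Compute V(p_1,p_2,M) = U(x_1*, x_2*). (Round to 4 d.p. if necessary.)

MU_x_1/MU_x_2 = (4·x_2)/(4·x_1); tangency sets this equal to p_1/p_2.
So 4·p_2·x_2 = 4·p_1·x_1; combined with the budget, a share 0.5 of income goes to x_1.
Demand: x_1*(p_1,p_2,M) = 0.5·M/p_1 and x_2* = 0.5·M/p_2.
At p_1=4.2, p_2=8, M=85: x_1* = 0.5·85/4.2 = 10.119, x_2* = 5.3125.
Utility at the optimum: U(10.119, 5.3125) = 15.9379.

V = 15.9379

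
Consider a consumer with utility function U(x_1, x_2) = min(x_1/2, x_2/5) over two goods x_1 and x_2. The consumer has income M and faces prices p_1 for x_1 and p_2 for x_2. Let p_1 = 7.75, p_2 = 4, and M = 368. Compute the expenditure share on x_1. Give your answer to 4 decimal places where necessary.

Demand: x_1*(p_1,p_2,M) = 2·M/(2·p_1 + 5·p_2), x_2* = 5·M/(2·p_1 + 5·p_2).
Here 2·7.75 + 5·4 = 35.5, giving x_1* = 20.7324 and x_2* = 51.831.
Expenditure on x_1: 7.75·20.7324 = 160.6761; share = 0.4366.

share on x_1 = 0.4366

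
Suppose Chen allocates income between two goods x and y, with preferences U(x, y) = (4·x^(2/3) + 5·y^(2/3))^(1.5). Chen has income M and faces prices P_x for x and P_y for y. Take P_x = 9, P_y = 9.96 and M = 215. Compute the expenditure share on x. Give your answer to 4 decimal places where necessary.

From the CES first-order condition, (4/5)·(y/x)^(1/3) = P_x/P_y.
Solve for the ratio: y/x = [(5/4)·P_x/P_y]^(3).
Substitute y = (y/x)·x into the budget: x* = M/(P_x + P_y·(y/x)).
Numerically y/x = 1.441052, so x* = 215/(9 + 9.96·1.441052) = 9.2066 and y* = 1.441052·9.2066 = 13.2672.
Expenditure on x: 9·9.2066 = 82.8592; share = 0.3854.

share on x = 0.3854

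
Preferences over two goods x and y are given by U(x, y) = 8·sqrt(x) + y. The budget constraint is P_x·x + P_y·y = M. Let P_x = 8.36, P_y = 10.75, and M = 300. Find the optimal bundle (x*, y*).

MU_x = 4/√x, MU_y = 1. Tangency: 4/√x = P_x/P_y.
Solve: √x = 4·P_y/P_x, so x*(P_x,P_y) = (4·P_y/P_x)², and y* = (M − P_x·x*)/P_y.
Plugging in: x* = (4·10.75/8.36)² = 26.456, y* = 7.3328.

x* = 26.456, y* = 7.3328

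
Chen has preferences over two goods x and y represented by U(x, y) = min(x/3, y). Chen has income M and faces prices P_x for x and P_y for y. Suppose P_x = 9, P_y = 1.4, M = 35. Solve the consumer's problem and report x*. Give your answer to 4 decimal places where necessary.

x* = 3.6972

With perfect complements, no substitution: consume in ratio x:y = 3:1.
Budget: P_x·x + P_y·(1/3)·x = M, so (3·P_x + P_y)·x = 3·M.
Demand: x*(P_x,P_y,M) = 3·M/(3·P_x + P_y), y* = M/(3·P_x + P_y).
Here 3·9 + 1.4 = 28.4, giving x* = 3.6972.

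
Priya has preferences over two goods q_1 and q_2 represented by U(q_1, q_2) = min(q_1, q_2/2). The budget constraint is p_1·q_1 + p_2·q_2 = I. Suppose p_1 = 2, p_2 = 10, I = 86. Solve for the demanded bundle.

Leontief preferences: the optimum is at the kink where q_1/1 = q_2/2, i.e. q_2 = 2·q_1.
Budget: p_1·q_1 + p_2·2·q_1 = I, so (p_1 + 2·p_2)·q_1 = I.
Demand: q_1*(p_1,p_2,I) = I/(p_1 + 2·p_2), q_2* = 2·I/(p_1 + 2·p_2).
Here 2 + 2·10 = 22, giving q_1* = 3.9091 and q_2* = 7.8182.

q_1* = 3.9091, q_2* = 7.8182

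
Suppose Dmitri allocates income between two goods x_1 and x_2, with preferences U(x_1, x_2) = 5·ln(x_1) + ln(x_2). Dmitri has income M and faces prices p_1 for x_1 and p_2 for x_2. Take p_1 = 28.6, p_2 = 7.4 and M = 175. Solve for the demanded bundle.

Demand: x_1*(p_1,p_2,M) = 5/6·M/p_1 and x_2* = 1/6·M/p_2.
At p_1=28.6, p_2=7.4, M=175: x_1* = 5/6·175/28.6 = 5.0991, x_2* = 3.9414.

x_1* = 5.0991, x_2* = 3.9414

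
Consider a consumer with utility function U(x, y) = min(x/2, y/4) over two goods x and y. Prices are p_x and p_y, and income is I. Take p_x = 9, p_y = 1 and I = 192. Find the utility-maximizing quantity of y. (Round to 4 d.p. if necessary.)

y* = 34.9091

With perfect complements, no substitution: consume in ratio x:y = 2:4.
Budget: p_x·x + p_y·2·x = I, so (2·p_x + 4·p_y)·x = 2·I.
Demand: x*(p_x,p_y,I) = 2·I/(2·p_x + 4·p_y), y* = 4·I/(2·p_x + 4·p_y).
Here 2·9 + 4·1 = 22, giving y* = 34.9091.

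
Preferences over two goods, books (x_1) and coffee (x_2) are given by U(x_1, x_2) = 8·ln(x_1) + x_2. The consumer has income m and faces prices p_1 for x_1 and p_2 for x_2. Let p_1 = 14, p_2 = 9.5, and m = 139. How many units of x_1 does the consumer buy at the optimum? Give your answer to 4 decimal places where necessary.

Set MRS = p_1/p_2: (8/x_1)/1 = p_1/p_2.
So x_1*(p_1,p_2) = 8·p_2/p_1, independent of income; and x_2* = (m − 8·p_2)/p_2.
At the given prices: x_1* = 8·9.5/14 = 5.4286.

x_1* = 5.4286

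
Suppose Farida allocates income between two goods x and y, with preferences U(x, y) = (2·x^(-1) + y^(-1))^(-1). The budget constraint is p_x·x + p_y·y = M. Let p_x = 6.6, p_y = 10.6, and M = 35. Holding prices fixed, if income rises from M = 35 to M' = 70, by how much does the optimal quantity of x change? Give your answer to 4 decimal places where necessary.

From the CES first-order condition, 2·(y/x)^(2) = p_x/p_y.
Hence y/x = ((1/2)·p_x/p_y)^(1/(2)), i.e. raised to the 0.5 power.
Substitute y = (y/x)·x into the budget: x* = M/(p_x + p_y·(y/x)).
Numerically y/x = 0.557961, so x* = 35/(6.6 + 10.6·0.557961) = 2.7968.
At M' = 70: x* = 5.5936. Change: 5.5936 − 2.7968 = 2.7968.

Δx* = 2.7968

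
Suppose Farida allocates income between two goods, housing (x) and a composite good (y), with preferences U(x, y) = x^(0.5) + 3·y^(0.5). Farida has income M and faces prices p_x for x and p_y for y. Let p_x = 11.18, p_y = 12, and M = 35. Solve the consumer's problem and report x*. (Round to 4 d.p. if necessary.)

x* = 0.3336

Numerically y/x = 7.812025, so x* = 35/(11.18 + 12·7.812025) = 0.3336.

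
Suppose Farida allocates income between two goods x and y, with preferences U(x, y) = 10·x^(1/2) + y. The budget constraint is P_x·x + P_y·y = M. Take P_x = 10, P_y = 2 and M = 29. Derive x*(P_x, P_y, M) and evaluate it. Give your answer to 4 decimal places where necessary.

MU_x = 5/√x, MU_y = 1. Tangency: 5/√x = P_x/P_y.
Solve: √x = 5·P_y/P_x, so x*(P_x,P_y) = (5·P_y/P_x)², and y* = (M − P_x·x*)/P_y.
Plugging in: x* = (5·2/10)² = 1.

x* = 1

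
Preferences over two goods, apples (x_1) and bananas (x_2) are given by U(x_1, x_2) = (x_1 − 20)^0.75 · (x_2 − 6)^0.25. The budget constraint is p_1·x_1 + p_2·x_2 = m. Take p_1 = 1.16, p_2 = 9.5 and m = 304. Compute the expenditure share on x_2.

share on x_2 = 0.3715

This is Cobb-Douglas in (x_1−20, x_2−6): tangency gives 0.75·p_2·(x_2−6) = 0.25·p_1·(x_1−20).
Substituting into the budget: x_1* = 20 + 0.75·(m − 20·p_1 − 6·p_2)/p_1, and x_2* = 6 + 0.25·(…)/p_2.
Discretionary income = 304 − 20·1.16 − 6·9.5 = 223.8; x_1* = 20 + 0.75·223.8/1.16 = 164.6983; x_2* = 6 + 0.25·223.8/9.5 = 11.8895.
Expenditure on x_2: 9.5·11.8895 = 112.95; share = 0.3715.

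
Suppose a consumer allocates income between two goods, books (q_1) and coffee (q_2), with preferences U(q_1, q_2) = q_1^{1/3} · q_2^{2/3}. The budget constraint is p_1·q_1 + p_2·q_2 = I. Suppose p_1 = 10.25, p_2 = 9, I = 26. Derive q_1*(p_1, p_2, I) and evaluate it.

q_1* = 0.8455

The MRS is (1/2)·q_2/q_1. Set MRS = p_1/p_2.
Rearranging, p_2·q_2 = 2·p_1·q_1. Substituting into the budget gives p_1·q_1·(1 + 2) = I.
Demand: q_1*(p_1,p_2,I) = 1/3·I/p_1 and q_2* = 2/3·I/p_2.
At p_1=10.25, p_2=9, I=26: q_1* = 1/3·26/10.25 = 0.8455.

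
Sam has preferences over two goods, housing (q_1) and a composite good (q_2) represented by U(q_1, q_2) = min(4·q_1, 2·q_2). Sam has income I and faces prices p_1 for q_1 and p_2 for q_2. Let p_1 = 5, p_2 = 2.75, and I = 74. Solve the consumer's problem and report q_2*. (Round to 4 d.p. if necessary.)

q_2* = 14.0952

Leontief preferences: the optimum is at the kink where q_1/2 = q_2/4, i.e. q_2 = 2·q_1.
Budget: p_1·q_1 + p_2·2·q_1 = I, so (2·p_1 + 4·p_2)·q_1 = 2·I.
Demand: q_1*(p_1,p_2,I) = 2·I/(2·p_1 + 4·p_2), q_2* = 4·I/(2·p_1 + 4·p_2).
Here 2·5 + 4·2.75 = 21, giving q_2* = 14.0952.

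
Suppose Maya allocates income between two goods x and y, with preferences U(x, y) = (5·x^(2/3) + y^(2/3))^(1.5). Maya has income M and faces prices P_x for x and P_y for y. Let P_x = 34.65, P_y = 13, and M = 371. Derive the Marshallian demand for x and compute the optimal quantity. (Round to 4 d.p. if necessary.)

x* = 10.1313

From the CES first-order condition, 5·(y/x)^(1/3) = P_x/P_y.
Hence y/x = ((1/5)·P_x/P_y)^(1/(1/3)), i.e. raised to the 3 power.
Substitute y = (y/x)·x into the budget: x* = M/(P_x + P_y·(y/x)).
Numerically y/x = 0.151485, so x* = 371/(34.65 + 13·0.151485) = 10.1313.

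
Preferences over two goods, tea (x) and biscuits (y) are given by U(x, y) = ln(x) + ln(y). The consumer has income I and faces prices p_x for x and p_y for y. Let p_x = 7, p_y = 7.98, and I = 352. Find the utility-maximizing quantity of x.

At p_x=7, p_y=7.98, I=352: x* = 0.5·352/7 = 25.1429.

x* = 25.1429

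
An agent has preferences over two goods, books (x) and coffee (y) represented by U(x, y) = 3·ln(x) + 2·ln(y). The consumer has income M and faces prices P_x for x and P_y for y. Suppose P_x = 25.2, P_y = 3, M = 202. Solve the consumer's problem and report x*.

x* = 4.8095

Demand: x*(P_x,P_y,M) = 0.6·M/P_x and y* = 0.4·M/P_y.
At P_x=25.2, P_y=3, M=202: x* = 0.6·202/25.2 = 4.8095.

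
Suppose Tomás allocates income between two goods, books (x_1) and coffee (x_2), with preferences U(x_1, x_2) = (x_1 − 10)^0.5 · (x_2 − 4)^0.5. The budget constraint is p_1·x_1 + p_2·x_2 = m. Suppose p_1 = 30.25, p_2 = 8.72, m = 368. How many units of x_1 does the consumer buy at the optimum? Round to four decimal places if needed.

x_1* = 10.5061

This is Cobb-Douglas in (x_1−10, x_2−4): tangency gives 0.5·p_2·(x_2−4) = 0.5·p_1·(x_1−10).
After buying the subsistence bundle (10, 4), a share 0.5 of the remaining income goes to x_1: x_1* = 10 + 0.5·(m − 10p_1 − 4p_2)/p_1.
Discretionary income = 368 − 10·30.25 − 4·8.72 = 30.62; x_1* = 10 + 0.5·30.62/30.25 = 10.5061.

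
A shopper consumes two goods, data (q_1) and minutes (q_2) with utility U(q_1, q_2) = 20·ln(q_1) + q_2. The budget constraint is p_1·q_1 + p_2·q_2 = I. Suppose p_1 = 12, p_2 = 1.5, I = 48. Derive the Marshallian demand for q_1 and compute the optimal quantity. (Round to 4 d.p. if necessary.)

q_1* = 2.5

So q_1*(p_1,p_2) = 20·p_2/p_1, independent of income; and q_2* = (I − 20·p_2)/p_2.
At the given prices: q_1* = 20·1.5/12 = 2.5.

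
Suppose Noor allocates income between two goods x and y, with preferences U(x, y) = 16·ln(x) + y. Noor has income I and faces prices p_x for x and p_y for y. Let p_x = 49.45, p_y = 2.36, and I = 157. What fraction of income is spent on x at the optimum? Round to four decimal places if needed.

MU_x = 16/x, MU_y = 1. Tangency: 16/x = p_x/p_y.
So x*(p_x,p_y) = 16·p_y/p_x, independent of income; and y* = (I − 16·p_y)/p_y.
At the given prices: x* = 16·2.36/49.45 = 0.7636, and y* = 50.5254.
Expenditure on x: 49.45·0.7636 = 37.76; share = 0.2405.

share on x = 0.2405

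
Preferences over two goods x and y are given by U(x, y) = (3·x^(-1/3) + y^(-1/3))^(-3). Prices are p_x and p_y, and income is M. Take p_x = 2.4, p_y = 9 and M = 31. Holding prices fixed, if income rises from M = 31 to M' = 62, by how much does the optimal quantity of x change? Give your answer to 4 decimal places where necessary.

From the CES first-order condition, 3·(y/x)^(4/3) = p_x/p_y.
Solve for the ratio: y/x = [(1/3)·p_x/p_y]^(0.75).
With the ratio pinned down, the budget gives x* = M/(p_x + p_y·(y/x)) and y* = (y/x)·x*.
Numerically y/x = 0.162793, so x* = 31/(2.4 + 9·0.162793) = 8.0204.
At M' = 62: x* = 16.0408. Change: 16.0408 − 8.0204 = 8.0204.

Δx* = 8.0204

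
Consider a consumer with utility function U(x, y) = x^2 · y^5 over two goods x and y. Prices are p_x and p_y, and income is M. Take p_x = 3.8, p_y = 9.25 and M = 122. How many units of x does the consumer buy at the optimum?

x* = 9.1729

Tangency: MRS = (2/5)·y/x = p_x/p_y.
Rearranging, p_y·y = (5/2)·p_x·x. Substituting into the budget gives p_x·x·(1 + (5/2)) = M.
Demand: x*(p_x,p_y,M) = 2/7·M/p_x and y* = 5/7·M/p_y.
At p_x=3.8, p_y=9.25, M=122: x* = 2/7·122/3.8 = 9.1729.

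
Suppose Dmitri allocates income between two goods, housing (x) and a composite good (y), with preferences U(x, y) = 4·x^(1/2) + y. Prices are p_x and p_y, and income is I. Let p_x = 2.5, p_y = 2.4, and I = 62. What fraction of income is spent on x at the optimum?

Plugging in: x* = (2·2.4/2.5)² = 3.6864, y* = 21.9933.
Expenditure on x: 2.5·3.6864 = 9.216; share = 0.1486.

share on x = 0.1486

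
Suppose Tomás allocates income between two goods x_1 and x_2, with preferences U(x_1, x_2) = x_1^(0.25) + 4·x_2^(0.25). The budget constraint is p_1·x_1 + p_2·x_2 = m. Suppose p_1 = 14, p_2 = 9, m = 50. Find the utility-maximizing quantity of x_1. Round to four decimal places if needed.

MU_x_1 ∝ x_1^(-0.75), MU_x_2 ∝ 4·x_2^(-0.75), so MRS = (1/4)·(x_2/x_1)^(0.75) = p_1/p_2.
Hence x_2/x_1 = (4·p_1/p_2)^(1/(0.75)), i.e. raised to the 4/3 power.
Substitute x_2 = (x_2/x_1)·x_1 into the budget: x_1* = m/(p_1 + p_2·(x_2/x_1)).
Numerically x_2/x_1 = 11.444426, so x_1* = 50/(14 + 9·11.444426) = 0.4274.

x_1* = 0.4274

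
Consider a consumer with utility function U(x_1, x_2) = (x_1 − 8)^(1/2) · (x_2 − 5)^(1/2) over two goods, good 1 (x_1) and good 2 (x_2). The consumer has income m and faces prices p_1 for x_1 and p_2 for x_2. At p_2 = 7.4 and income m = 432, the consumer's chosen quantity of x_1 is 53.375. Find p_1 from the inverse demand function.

p_1 = 4

This is Cobb-Douglas in (x_1−8, x_2−5): tangency gives 0.5·p_2·(x_2−5) = 0.5·p_1·(x_1−8).
Substituting into the budget: x_1* = 8 + 0.5·(m − 8·p_1 − 5·p_2)/p_1, and x_2* = 5 + 0.5·(…)/p_2.
Set x_1* = 53.375 in the demand function and solve for p_1: p_1 = 4.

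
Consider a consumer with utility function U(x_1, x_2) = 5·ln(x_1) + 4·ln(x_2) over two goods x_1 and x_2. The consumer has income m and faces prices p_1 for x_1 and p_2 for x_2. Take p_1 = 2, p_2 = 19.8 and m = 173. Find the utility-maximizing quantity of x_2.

x_2* = 3.8833

MU_x_1/MU_x_2 = (5·x_2)/(4·x_1); tangency sets this equal to p_1/p_2.
Rearranging, p_2·x_2 = (4/5)·p_1·x_1. Substituting into the budget gives p_1·x_1·(1 + (4/5)) = m.
Demand: x_1*(p_1,p_2,m) = 5/9·m/p_1 and x_2* = 4/9·m/p_2.
At p_1=2, p_2=19.8, m=173: x_2* = 4/9·173/19.8 = 3.8833.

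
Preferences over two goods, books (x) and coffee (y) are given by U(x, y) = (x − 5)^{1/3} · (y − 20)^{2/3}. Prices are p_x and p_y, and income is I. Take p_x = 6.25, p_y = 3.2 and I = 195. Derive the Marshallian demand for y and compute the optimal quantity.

y* = 40.7812

This is Cobb-Douglas in (x−5, y−20): tangency gives 1/3·p_y·(y−20) = 2/3·p_x·(x−5).
After buying the subsistence bundle (5, 20), a share 1/3 of the remaining income goes to x: x* = 5 + 1/3·(I − 5p_x − 20p_y)/p_x.
Discretionary income = 195 − 5·6.25 − 20·3.2 = 99.75; y* = 20 + 2/3·99.75/3.2 = 40.7812.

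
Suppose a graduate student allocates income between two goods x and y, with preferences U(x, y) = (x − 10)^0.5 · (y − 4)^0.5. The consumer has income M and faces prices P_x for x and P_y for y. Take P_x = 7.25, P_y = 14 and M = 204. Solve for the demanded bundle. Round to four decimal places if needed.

MRS = (y−4)/(x−10). Tangency with P_x/P_y gives y−4 = (P_x/P_y)·(x−10).
After buying the subsistence bundle (10, 4), a share 0.5 of the remaining income goes to x: x* = 10 + 0.5·(M − 10P_x − 4P_y)/P_x.
Discretionary income = 204 − 10·7.25 − 4·14 = 75.5; x* = 10 + 0.5·75.5/7.25 = 15.2069; y* = 4 + 0.5·75.5/14 = 6.6964.

x* = 15.2069, y* = 6.6964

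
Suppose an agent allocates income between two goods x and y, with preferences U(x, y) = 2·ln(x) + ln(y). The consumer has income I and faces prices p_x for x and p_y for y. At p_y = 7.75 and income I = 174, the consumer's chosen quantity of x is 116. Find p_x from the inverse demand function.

p_x = 1

Tangency: MRS = 2·y/x = p_x/p_y.
Rearranging, p_y·y = (1/2)·p_x·x. Substituting into the budget gives p_x·x·(1 + (1/2)) = I.
Demand: x*(p_x,p_y,I) = 2/3·I/p_x and y* = 1/3·I/p_y.
Set x* = 116 in the demand function and solve for p_x: p_x = 1.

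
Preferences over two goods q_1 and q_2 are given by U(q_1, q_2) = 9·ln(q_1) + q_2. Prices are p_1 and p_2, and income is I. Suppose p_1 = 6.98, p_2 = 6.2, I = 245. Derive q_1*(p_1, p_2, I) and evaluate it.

q_1* = 7.9943

Set MRS = p_1/p_2: (9/q_1)/1 = p_1/p_2.
So q_1*(p_1,p_2) = 9·p_2/p_1, independent of income; and q_2* = (I − 9·p_2)/p_2.
At the given prices: q_1* = 9·6.2/6.98 = 7.9943.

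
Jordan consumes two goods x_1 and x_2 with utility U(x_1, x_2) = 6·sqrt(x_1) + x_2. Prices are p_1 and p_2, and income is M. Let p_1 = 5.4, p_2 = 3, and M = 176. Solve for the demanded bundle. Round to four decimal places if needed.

Utility is quasi-linear in x_2; the FOC for x_1 is 3/√x_1 = p_1/p_2.
Thus x_1* = (3·p_2/p_1)² — independent of M — with the rest of income spent on x_2.
Plugging in: x_1* = (3·3/5.4)² = 2.7778, x_2* = 53.6667.

x_1* = 2.7778, x_2* = 53.6667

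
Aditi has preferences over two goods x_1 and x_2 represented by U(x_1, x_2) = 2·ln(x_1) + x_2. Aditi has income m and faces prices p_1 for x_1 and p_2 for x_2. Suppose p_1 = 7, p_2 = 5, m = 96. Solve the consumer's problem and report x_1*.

x_1* = 1.4286

So x_1*(p_1,p_2) = 2·p_2/p_1, independent of income; and x_2* = (m − 2·p_2)/p_2.
At the given prices: x_1* = 2·5/7 = 1.4286.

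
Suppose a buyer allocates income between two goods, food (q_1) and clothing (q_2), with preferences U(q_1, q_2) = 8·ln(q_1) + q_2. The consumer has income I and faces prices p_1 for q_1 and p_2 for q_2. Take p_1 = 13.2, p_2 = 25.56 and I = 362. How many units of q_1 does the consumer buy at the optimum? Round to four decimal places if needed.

Set MRS = p_1/p_2: (8/q_1)/1 = p_1/p_2.
So q_1*(p_1,p_2) = 8·p_2/p_1, independent of income; and q_2* = (I − 8·p_2)/p_2.
At the given prices: q_1* = 8·25.56/13.2 = 15.4909.

q_1* = 15.4909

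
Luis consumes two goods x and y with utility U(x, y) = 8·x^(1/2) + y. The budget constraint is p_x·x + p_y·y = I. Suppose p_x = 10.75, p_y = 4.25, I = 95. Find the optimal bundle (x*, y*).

x* = 2.5008, y* = 16.0274

Set MRS = p_x/p_y: 4·x^(−1/2) = p_x/p_y.
Solve: √x = 4·p_y/p_x, so x*(p_x,p_y) = (4·p_y/p_x)², and y* = (I − p_x·x*)/p_y.
Plugging in: x* = (4·4.25/10.75)² = 2.5008, y* = 16.0274.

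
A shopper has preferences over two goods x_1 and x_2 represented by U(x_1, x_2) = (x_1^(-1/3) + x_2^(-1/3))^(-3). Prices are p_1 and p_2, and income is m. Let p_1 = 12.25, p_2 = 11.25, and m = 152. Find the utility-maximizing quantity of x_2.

x_2* = 6.6836

MRS = MU_x_1/MU_x_2 = (x_2/x_1)^(4/3). Set equal to p_1/p_2.
Solve for the ratio: x_2/x_1 = [p_1/p_2]^(0.75).
Substitute x_2 = (x_2/x_1)·x_1 into the budget: x_1* = m/(p_1 + p_2·(x_2/x_1)).
Numerically x_2/x_1 = 1.065952, so x_1* = 152/(12.25 + 11.25·1.065952) = 6.2701 and x_2* = 1.065952·6.2701 = 6.6836.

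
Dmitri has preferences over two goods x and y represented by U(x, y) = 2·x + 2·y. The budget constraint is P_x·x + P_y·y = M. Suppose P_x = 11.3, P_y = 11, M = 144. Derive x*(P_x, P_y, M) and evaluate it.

x* = 0

Linear utility — the consumer picks whichever good has higher MU/price: 2/11.3 = 0.177 vs 2/11 = 0.1818.
y gives more utility per dollar, so spend all income on y: y* = M/P_y, x* = 0.
Numerically: x* = 0, y* = 13.0909.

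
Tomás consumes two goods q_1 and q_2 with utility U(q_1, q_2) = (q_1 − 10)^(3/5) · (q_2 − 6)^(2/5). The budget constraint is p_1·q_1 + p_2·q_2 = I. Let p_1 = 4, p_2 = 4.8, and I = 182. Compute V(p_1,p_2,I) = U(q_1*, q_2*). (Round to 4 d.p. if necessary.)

MRS = (3/2)·(q_2−6)/(q_1−10). Tangency with p_1/p_2 gives q_2−6 = (2/3)·(p_1/p_2)·(q_1−10).
After buying the subsistence bundle (10, 6), a share 0.6 of the remaining income goes to q_1: q_1* = 10 + 0.6·(I − 10p_1 − 6p_2)/p_1.
Discretionary income = 182 − 10·4 − 6·4.8 = 113.2; q_1* = 10 + 0.6·113.2/4 = 26.98; q_2* = 6 + 0.4·113.2/4.8 = 15.4333.
Utility at the optimum: U(26.98, 15.4333) = 13.4224.

V = 13.4224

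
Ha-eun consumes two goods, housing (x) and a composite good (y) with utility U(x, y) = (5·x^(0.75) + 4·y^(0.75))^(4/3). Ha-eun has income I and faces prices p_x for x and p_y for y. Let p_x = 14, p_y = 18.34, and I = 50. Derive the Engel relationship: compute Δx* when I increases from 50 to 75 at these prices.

MU_x ∝ 5·x^(-0.25), MU_y ∝ 4·y^(-0.25), so MRS = (5/4)·(y/x)^(0.25) = p_x/p_y.
Solve for the ratio: y/x = [(4/5)·p_x/p_y]^(4).
With the ratio pinned down, the budget gives x* = I/(p_x + p_y·(y/x)) and y* = (y/x)·x*.
Numerically y/x = 0.139083, so x* = 50/(14 + 18.34·0.139083) = 3.021.
At I' = 75: x* = 4.5315. Change: 4.5315 − 3.021 = 1.5105.

Δx* = 1.5105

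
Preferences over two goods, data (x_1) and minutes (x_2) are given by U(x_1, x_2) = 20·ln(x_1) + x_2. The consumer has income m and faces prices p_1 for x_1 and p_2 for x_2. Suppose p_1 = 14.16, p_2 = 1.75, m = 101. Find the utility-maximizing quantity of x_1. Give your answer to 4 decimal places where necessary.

x_1* = 2.4718

Set MRS = p_1/p_2: (20/x_1)/1 = p_1/p_2.
So x_1*(p_1,p_2) = 20·p_2/p_1, independent of income; and x_2* = (m − 20·p_2)/p_2.
At the given prices: x_1* = 20·1.75/14.16 = 2.4718.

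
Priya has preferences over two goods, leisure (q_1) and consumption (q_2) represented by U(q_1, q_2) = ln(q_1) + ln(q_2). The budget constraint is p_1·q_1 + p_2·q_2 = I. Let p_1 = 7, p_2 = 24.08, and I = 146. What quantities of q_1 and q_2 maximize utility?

MU_q_1/MU_q_2 = (q_2)/(q_1); tangency sets this equal to p_1/p_2.
So p_2·q_2 = p_1·q_1; combined with the budget, a share 0.5 of income goes to q_1.
Demand: q_1*(p_1,p_2,I) = 0.5·I/p_1 and q_2* = 0.5·I/p_2.
At p_1=7, p_2=24.08, I=146: q_1* = 0.5·146/7 = 10.4286, q_2* = 3.0316.

q_1* = 10.4286, q_2* = 3.0316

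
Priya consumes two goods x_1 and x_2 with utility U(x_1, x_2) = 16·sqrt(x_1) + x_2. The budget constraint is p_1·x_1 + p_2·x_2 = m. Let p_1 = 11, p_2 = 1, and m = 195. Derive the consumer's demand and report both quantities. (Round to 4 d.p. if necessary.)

x_1* = 0.5289, x_2* = 189.1818

Utility is quasi-linear in x_2; the FOC for x_1 is 8/√x_1 = p_1/p_2.
Solve: √x_1 = 8·p_2/p_1, so x_1*(p_1,p_2) = (8·p_2/p_1)², and x_2* = (m − p_1·x_1*)/p_2.
Plugging in: x_1* = (8·1/11)² = 0.5289, x_2* = 189.1818.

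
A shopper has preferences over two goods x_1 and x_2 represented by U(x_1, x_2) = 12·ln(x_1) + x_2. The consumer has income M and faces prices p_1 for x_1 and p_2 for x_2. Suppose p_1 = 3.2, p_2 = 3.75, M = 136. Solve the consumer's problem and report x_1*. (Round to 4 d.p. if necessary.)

x_1* = 14.0625

Set MRS = p_1/p_2: (12/x_1)/1 = p_1/p_2.
So x_1*(p_1,p_2) = 12·p_2/p_1, independent of income; and x_2* = (M − 12·p_2)/p_2.
At the given prices: x_1* = 12·3.75/3.2 = 14.0625.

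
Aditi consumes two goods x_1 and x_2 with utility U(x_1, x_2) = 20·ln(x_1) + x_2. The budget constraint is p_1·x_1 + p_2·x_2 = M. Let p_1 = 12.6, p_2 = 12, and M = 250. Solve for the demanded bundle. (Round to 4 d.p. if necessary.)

MU_x_1 = 20/x_1, MU_x_2 = 1. Tangency: 20/x_1 = p_1/p_2.
So x_1*(p_1,p_2) = 20·p_2/p_1, independent of income; and x_2* = (M − 20·p_2)/p_2.
At the given prices: x_1* = 20·12/12.6 = 19.0476, and x_2* = 0.8333.

x_1* = 19.0476, x_2* = 0.8333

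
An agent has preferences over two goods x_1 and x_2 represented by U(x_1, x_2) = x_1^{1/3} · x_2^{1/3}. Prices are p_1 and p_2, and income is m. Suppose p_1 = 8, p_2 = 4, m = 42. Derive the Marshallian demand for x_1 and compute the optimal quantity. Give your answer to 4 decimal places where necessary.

x_1* = 2.625

The MRS is x_2/x_1. Set MRS = p_1/p_2.
Rearranging, p_2·x_2 = p_1·x_1. Substituting into the budget gives p_1·x_1·(1 + 1) = m.
Demand: x_1*(p_1,p_2,m) = 0.5·m/p_1 and x_2* = 0.5·m/p_2.
At p_1=8, p_2=4, m=42: x_1* = 0.5·42/8 = 2.625.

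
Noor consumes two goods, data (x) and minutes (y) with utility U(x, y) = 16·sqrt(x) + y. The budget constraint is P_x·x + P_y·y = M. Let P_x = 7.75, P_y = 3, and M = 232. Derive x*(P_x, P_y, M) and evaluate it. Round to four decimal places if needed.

Thus x* = (8·P_y/P_x)² — independent of M — with the rest of income spent on y.
Plugging in: x* = (8·3/7.75)² = 9.59.

x* = 9.59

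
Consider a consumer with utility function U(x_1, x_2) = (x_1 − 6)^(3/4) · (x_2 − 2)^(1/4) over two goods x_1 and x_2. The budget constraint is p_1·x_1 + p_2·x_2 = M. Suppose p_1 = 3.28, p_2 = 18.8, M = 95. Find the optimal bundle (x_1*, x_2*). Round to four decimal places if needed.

This is Cobb-Douglas in (x_1−6, x_2−2): tangency gives 0.75·p_2·(x_2−2) = 0.25·p_1·(x_1−6).
Substituting into the budget: x_1* = 6 + 0.75·(M − 6·p_1 − 2·p_2)/p_1, and x_2* = 2 + 0.25·(…)/p_2.
Discretionary income = 95 − 6·3.28 − 2·18.8 = 37.72; x_1* = 6 + 0.75·37.72/3.28 = 14.625; x_2* = 2 + 0.25·37.72/18.8 = 2.5016.

x_1* = 14.625, x_2* = 2.5016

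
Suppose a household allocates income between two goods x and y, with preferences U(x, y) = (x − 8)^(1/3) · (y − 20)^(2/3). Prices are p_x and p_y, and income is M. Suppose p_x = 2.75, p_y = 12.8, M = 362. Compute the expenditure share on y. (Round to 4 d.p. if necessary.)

share on y = 0.8619

Let x' = x−8, y' = y−20. MRS = (1/2)·y'/x' = p_x/p_y.
After buying the subsistence bundle (8, 20), a share 1/3 of the remaining income goes to x: x* = 8 + 1/3·(M − 8p_x − 20p_y)/p_x.
Discretionary income = 362 − 8·2.75 − 20·12.8 = 84; x* = 8 + 1/3·84/2.75 = 18.1818; y* = 20 + 2/3·84/12.8 = 24.375.
Expenditure on y: 12.8·24.375 = 312; share = 0.8619.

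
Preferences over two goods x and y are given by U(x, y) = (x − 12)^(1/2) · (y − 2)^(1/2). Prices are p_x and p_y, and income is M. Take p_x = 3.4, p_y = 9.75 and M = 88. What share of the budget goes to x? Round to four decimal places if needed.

share on x = 0.621

This is Cobb-Douglas in (x−12, y−2): tangency gives 0.5·p_y·(y−2) = 0.5·p_x·(x−12).
After buying the subsistence bundle (12, 2), a share 0.5 of the remaining income goes to x: x* = 12 + 0.5·(M − 12p_x − 2p_y)/p_x.
Discretionary income = 88 − 12·3.4 − 2·9.75 = 27.7; x* = 12 + 0.5·27.7/3.4 = 16.0735; y* = 2 + 0.5·27.7/9.75 = 3.4205.
Expenditure on x: 3.4·16.0735 = 54.65; share = 0.621.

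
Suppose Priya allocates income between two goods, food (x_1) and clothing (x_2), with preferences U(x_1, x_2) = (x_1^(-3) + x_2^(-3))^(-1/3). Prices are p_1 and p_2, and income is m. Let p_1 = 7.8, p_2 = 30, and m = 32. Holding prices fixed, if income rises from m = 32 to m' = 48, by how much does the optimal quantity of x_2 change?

MU_x_1 ∝ x_1^(-4), MU_x_2 ∝ x_2^(-4), so MRS = (x_2/x_1)^(4) = p_1/p_2.
Solve for the ratio: x_2/x_1 = [p_1/p_2]^(0.25).
With the ratio pinned down, the budget gives x_1* = m/(p_1 + p_2·(x_2/x_1)) and x_2* = (x_2/x_1)·x_1*.
Numerically x_2/x_1 = 0.714074, so x_1* = 32/(7.8 + 30·0.714074) = 1.0951 and x_2* = 0.714074·1.0951 = 0.782.
At m' = 48: x_2* = 1.1729. Change: 1.1729 − 0.782 = 0.391.

Δx_2* = 0.391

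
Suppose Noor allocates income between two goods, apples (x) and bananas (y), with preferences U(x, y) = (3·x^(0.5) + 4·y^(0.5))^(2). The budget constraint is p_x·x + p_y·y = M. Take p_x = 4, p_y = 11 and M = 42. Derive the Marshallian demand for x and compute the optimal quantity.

x* = 6.3773

From the CES first-order condition, (3/4)·(y/x)^(0.5) = p_x/p_y.
Solve for the ratio: y/x = [(4/3)·p_x/p_y]^(2).
Substitute y = (y/x)·x into the budget: x* = M/(p_x + p_y·(y/x)).
Numerically y/x = 0.235078, so x* = 42/(4 + 11·0.235078) = 6.3773.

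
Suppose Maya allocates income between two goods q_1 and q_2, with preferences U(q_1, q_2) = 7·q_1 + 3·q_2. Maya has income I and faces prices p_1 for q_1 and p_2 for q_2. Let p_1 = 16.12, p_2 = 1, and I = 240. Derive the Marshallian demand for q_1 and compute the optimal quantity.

Perfect substitutes: compare marginal utility per dollar. 7/p_1 vs 3/p_2 → 0.4342 vs 3.
q_2 gives more utility per dollar, so spend all income on q_2: q_2* = I/p_2, q_1* = 0.
Numerically: q_1* = 0, q_2* = 240.

q_1* = 0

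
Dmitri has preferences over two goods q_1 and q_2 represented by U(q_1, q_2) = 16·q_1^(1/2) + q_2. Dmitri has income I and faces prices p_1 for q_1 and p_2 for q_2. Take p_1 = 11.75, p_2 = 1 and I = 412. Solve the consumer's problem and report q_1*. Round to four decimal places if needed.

Solve: √q_1 = 8·p_2/p_1, so q_1*(p_1,p_2) = (8·p_2/p_1)², and q_2* = (I − p_1·q_1*)/p_2.
Plugging in: q_1* = (8·1/11.75)² = 0.4636.

q_1* = 0.4636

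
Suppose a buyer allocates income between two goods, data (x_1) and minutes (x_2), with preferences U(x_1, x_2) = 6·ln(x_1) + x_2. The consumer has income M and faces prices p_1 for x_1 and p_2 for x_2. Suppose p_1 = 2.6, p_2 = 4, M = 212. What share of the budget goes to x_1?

MU_x_1 = 6/x_1, MU_x_2 = 1. Tangency: 6/x_1 = p_1/p_2.
So x_1*(p_1,p_2) = 6·p_2/p_1, independent of income; and x_2* = (M − 6·p_2)/p_2.
At the given prices: x_1* = 6·4/2.6 = 9.2308, and x_2* = 47.
Expenditure on x_1: 2.6·9.2308 = 24; share = 0.1132.

share on x_1 = 0.1132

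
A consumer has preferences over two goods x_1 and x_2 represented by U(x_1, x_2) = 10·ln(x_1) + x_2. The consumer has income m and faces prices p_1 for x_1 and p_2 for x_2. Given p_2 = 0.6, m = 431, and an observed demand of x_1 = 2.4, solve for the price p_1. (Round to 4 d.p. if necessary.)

p_1 = 2.5

Set MRS = p_1/p_2: (10/x_1)/1 = p_1/p_2.
So x_1*(p_1,p_2) = 10·p_2/p_1, independent of income; and x_2* = (m − 10·p_2)/p_2.
Set x_1* = 2.4 in the demand function and solve for p_1: p_1 = 2.5.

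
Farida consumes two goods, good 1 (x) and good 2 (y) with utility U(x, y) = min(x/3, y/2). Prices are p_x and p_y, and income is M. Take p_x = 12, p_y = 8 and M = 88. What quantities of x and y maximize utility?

x* = 5.0769, y* = 3.3846

Here 3·12 + 2·8 = 52, giving x* = 5.0769 and y* = 3.3846.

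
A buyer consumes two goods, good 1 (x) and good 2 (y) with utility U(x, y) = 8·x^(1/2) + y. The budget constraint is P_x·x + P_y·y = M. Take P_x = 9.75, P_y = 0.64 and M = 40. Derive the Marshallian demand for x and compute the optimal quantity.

x* = 0.0689

MU_x = 4/√x, MU_y = 1. Tangency: 4/√x = P_x/P_y.
Solve: √x = 4·P_y/P_x, so x*(P_x,P_y) = (4·P_y/P_x)², and y* = (M − P_x·x*)/P_y.
Plugging in: x* = (4·0.64/9.75)² = 0.0689.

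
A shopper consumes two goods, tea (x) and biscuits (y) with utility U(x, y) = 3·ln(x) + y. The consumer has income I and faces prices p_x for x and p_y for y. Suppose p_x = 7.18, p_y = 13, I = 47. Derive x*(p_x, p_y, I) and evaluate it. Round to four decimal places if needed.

x* = 5.4318

At the given prices: x* = 3·13/7.18 = 5.4318.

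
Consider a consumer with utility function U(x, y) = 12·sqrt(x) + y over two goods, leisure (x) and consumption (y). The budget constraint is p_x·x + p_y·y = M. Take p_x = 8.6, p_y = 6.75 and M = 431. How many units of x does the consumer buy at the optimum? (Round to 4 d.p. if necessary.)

Set MRS = p_x/p_y: 6·x^(−1/2) = p_x/p_y.
Solve: √x = 6·p_y/p_x, so x*(p_x,p_y) = (6·p_y/p_x)², and y* = (M − p_x·x*)/p_y.
Plugging in: x* = (6·6.75/8.6)² = 22.1775.

x* = 22.1775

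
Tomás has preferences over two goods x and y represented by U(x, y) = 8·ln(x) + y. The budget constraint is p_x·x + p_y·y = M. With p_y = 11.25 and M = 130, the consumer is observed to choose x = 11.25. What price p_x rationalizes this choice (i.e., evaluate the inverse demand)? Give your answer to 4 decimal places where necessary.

p_x = 8

MU_x = 8/x, MU_y = 1. Tangency: 8/x = p_x/p_y.
So x*(p_x,p_y) = 8·p_y/p_x, independent of income; and y* = (M − 8·p_y)/p_y.
Set x* = 11.25 in the demand function and solve for p_x: p_x = 8.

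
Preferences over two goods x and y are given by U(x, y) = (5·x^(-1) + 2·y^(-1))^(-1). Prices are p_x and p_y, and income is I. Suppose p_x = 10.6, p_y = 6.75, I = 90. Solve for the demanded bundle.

MRS = MU_x/MU_y = (5/2)·(y/x)^(2). Set equal to p_x/p_y.
Solve for the ratio: y/x = [(2/5)·p_x/p_y]^(0.5).
Substitute y = (y/x)·x into the budget: x* = I/(p_x + p_y·(y/x)).
Numerically y/x = 0.792558, so x* = 90/(10.6 + 6.75·0.792558) = 5.6427 and y* = 0.792558·5.6427 = 4.4722.

x* = 5.6427, y* = 4.4722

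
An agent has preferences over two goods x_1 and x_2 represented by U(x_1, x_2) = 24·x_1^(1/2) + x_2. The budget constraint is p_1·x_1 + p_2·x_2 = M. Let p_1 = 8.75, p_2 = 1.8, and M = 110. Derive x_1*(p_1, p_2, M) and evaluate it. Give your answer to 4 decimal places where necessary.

Plugging in: x_1* = (12·1.8/8.75)² = 6.0938.

x_1* = 6.0938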